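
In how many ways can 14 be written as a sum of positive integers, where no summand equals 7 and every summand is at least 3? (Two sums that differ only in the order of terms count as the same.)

They are:
14
11,3
10,4
9,5
8,6
8,3,3
6,5,3
6,4,4
5,5,4
5,3,3,3
4,4,3,3
That's 11 in total.

11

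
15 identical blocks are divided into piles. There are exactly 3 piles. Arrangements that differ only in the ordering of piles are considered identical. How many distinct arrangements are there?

Listing the qualifying partitions of 15:
13+1+1
12+2+1
11+3+1
11+2+2
10+4+1
10+3+2
9+5+1
9+4+2
9+3+3
8+6+1
8+5+2
8+4+3
7+7+1
7+6+2
7+5+3
7+4+4
6+6+3
6+5+4
5+5+5
That's 19 in total.

19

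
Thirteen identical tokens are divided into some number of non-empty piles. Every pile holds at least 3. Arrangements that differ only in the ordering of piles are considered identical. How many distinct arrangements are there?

10

Enumerating:
13
3 + 10
4 + 9
5 + 8
6 + 7
3 + 3 + 7
3 + 4 + 6
3 + 5 + 5
4 + 4 + 5
3 + 3 + 3 + 4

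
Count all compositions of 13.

4096

Each of the 12 gaps between 13 units is either a break or not: 2^12 = 4096.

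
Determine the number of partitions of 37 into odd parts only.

760

Counting exhaustively, 760 partitions satisfy the conditions.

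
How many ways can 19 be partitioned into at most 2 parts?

The partitions of 19 that satisfy the conditions:
19
18, 1
17, 2
16, 3
15, 4
14, 5
13, 6
12, 7
11, 8
10, 9

10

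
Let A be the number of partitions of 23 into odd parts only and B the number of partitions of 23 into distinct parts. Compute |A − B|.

0

Partitions of 23 into odd parts only: 104.
Partitions of 23 into distinct parts: 104.
|104 − 104| = 0.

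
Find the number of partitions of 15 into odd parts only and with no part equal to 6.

A partial list (first 12 by largest part):
15
1,1,13
1,3,11
1,1,1,1,11
1,5,9
3,3,9
1,1,1,3,9
1,1,1,1,1,1,9
1,7,7
3,5,7
1,1,1,5,7
1,1,3,3,7
…and 15 more, for 27 total.

27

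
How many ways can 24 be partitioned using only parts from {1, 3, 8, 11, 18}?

30

A partial list (first 12 by largest part):
18, 3, 3
18, 3, 1, 1, 1
18, 1, 1, 1, 1, 1, 1
11, 11, 1, 1
11, 8, 3, 1, 1
11, 8, 1, 1, 1, 1, 1
11, 3, 3, 3, 3, 1
11, 3, 3, 3, 1, 1, 1, 1
11, 3, 3, 1, 1, 1, 1, 1, 1, 1
11, 3, 1, 1, 1, 1, 1, 1, 1, 1, 1, 1
11, 1, 1, 1, 1, 1, 1, 1, 1, 1, 1, 1, 1, 1
8, 8, 8
…and 18 more, for 30 total.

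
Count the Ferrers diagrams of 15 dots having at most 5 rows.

84

Systematic enumeration (by largest part, then next-largest, …) yields 84.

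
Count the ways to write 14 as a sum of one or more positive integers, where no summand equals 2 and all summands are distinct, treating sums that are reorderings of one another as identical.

13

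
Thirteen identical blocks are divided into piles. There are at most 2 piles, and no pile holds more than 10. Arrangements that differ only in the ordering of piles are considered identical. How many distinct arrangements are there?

4

Enumerating:
10, 3
9, 4
8, 5
7, 6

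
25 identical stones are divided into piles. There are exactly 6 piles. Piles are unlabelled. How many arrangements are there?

235

Enumerating by decreasing first part gives 235 partitions in all.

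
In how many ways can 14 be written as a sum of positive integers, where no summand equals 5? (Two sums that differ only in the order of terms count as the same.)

Direct enumeration gives 105 partitions.

105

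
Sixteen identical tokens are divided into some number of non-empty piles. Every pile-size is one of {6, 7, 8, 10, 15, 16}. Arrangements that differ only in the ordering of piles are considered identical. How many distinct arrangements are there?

Enumerating:
16
6+10
8+8
Counting gives 3.

3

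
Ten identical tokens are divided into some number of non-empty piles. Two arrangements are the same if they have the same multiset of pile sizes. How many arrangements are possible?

A partial list (first 12 by largest part):
10
9,1
8,2
8,1,1
7,3
7,2,1
7,1,1,1
6,4
6,3,1
6,2,2
6,2,1,1
6,1,1,1,1
…and 30 more, for 42 total.

42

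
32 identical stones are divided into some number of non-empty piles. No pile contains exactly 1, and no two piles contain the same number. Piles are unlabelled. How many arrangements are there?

209

A full systematic count gives 209.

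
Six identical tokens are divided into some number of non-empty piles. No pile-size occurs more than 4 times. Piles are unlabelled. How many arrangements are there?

They are:
6
1+5
2+4
1+1+4
3+3
1+2+3
1+1+1+3
2+2+2
1+1+2+2
1+1+1+1+2

10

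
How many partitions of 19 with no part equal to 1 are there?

Enumerating by decreasing first part gives 105 partitions in all.

105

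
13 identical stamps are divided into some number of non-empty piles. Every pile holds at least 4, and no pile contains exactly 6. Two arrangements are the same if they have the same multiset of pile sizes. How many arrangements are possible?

4

The partitions of 13 that satisfy the conditions:
13
9 + 4
8 + 5
5 + 4 + 4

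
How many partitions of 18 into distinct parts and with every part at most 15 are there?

43

A partial list (first 12 by largest part):
15,3
15,2,1
14,4
14,3,1
13,5
13,4,1
13,3,2
12,6
12,5,1
12,4,2
12,3,2,1
11,7
…and 31 more, for 43 total.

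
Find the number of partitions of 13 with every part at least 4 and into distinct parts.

Listing the qualifying partitions of 13:
13
9 + 4
8 + 5
7 + 6
That's 4 in total.

4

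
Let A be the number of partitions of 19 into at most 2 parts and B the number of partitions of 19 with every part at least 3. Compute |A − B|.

29

Partitions of 19 into at most 2 parts: 10.
Partitions of 19 with every part at least 3: 39.
|10 − 39| = 29.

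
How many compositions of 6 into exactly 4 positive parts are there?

A composition of 6 into 4 positive parts is chosen by placing 3 dividers among the 5 gaps between 6 units: C(5,3) = 10.

10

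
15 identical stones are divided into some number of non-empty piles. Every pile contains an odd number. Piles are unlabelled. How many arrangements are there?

There are too many to list fully; the first 12 (by largest part) are:
15
13+1+1
11+3+1
11+1+1+1+1
9+5+1
9+3+3
9+3+1+1+1
9+1+1+1+1+1+1
7+7+1
7+5+3
7+5+1+1+1
7+3+3+1+1
…and 15 more, for 27 total.

27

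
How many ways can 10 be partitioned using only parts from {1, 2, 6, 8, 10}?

The partitions of 10 that satisfy the conditions:
10
8,2
8,1,1
6,2,2
6,2,1,1
6,1,1,1,1
2,2,2,2,2
2,2,2,2,1,1
2,2,2,1,1,1,1
2,2,1,1,1,1,1,1
2,1,1,1,1,1,1,1,1
1,1,1,1,1,1,1,1,1,1
Counting gives 12.

12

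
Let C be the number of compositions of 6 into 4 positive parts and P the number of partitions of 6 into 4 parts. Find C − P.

8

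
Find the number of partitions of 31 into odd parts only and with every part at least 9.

3

The partitions of 31 that satisfy the conditions:
31
13,9,9
11,11,9
That's 3 in total.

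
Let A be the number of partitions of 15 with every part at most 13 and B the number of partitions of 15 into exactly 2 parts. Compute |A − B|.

167

Partitions of 15 with every part at most 13: 174.
Partitions of 15 into exactly 2 parts: 7.
|174 − 7| = 167.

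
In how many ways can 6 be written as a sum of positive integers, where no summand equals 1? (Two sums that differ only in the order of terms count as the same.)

The partitions of 6 that satisfy the conditions:
6
4 + 2
3 + 3
2 + 2 + 2
Counting gives 4.

4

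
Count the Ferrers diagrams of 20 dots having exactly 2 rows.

10

The partitions of 20 that satisfy the conditions:
19,1
18,2
17,3
16,4
15,5
14,6
13,7
12,8
11,9
10,10
Counting gives 10.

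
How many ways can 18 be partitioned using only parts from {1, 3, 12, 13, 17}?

13

They are:
1,17
1,1,3,13
1,1,1,1,1,13
3,3,12
1,1,1,3,12
1,1,1,1,1,1,12
3,3,3,3,3,3
1,1,1,3,3,3,3,3
1,1,1,1,1,1,3,3,3,3
1,1,1,1,1,1,1,1,1,3,3,3
1,1,1,1,1,1,1,1,1,1,1,1,3,3
1,1,1,1,1,1,1,1,1,1,1,1,1,1,1,3
1,1,1,1,1,1,1,1,1,1,1,1,1,1,1,1,1,1
That's 13 in total.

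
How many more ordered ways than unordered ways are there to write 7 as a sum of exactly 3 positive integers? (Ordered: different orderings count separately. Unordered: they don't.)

Compositions: C(6,2) = 15.
Unordered (partitions into 3 parts): 4.
Difference: 15 − 4 = 11.

11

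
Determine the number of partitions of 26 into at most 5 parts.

A full systematic count gives 427.

427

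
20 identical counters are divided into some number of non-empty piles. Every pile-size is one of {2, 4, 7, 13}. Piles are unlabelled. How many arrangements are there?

9

The partitions of 20 that satisfy the conditions:
13,7
7,7,4,2
7,7,2,2,2
4,4,4,4,4
4,4,4,4,2,2
4,4,4,2,2,2,2
4,4,2,2,2,2,2,2
4,2,2,2,2,2,2,2,2
2,2,2,2,2,2,2,2,2,2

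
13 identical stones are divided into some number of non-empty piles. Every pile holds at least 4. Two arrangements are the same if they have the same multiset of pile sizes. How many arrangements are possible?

5

They are:
13
9+4
8+5
7+6
5+4+4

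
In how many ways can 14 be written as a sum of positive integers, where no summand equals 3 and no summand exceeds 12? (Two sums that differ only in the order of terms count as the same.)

A full systematic count gives 77.

77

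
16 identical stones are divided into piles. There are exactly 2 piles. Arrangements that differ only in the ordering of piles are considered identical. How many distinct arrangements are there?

Enumerating:
15, 1
14, 2
13, 3
12, 4
11, 5
10, 6
9, 7
8, 8
That's 8 in total.

8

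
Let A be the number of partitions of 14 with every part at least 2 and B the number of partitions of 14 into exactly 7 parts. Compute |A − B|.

19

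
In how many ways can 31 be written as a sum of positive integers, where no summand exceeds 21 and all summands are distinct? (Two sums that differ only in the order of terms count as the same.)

307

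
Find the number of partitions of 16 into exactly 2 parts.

8

Enumerating:
15 + 1
14 + 2
13 + 3
12 + 4
11 + 5
10 + 6
9 + 7
8 + 8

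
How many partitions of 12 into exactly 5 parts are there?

13

Listing the qualifying partitions of 12:
8+1+1+1+1
7+2+1+1+1
6+3+1+1+1
6+2+2+1+1
5+4+1+1+1
5+3+2+1+1
5+2+2+2+1
4+4+2+1+1
4+3+3+1+1
4+3+2+2+1
4+2+2+2+2
3+3+3+2+1
3+3+2+2+2
That's 13 in total.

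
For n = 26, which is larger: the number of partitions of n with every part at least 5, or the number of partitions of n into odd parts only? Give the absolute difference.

Partitions of 26 with every part at least 5: 36.
Partitions of 26 into odd parts only: 165.
|36 − 165| = 129.

129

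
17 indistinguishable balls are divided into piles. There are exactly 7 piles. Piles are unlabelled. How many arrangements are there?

38

There are too many to list fully; the first 12 (by largest part) are:
11,1,1,1,1,1,1
10,2,1,1,1,1,1
9,3,1,1,1,1,1
9,2,2,1,1,1,1
8,4,1,1,1,1,1
8,3,2,1,1,1,1
8,2,2,2,1,1,1
7,5,1,1,1,1,1
7,4,2,1,1,1,1
7,3,3,1,1,1,1
7,3,2,2,1,1,1
7,2,2,2,2,1,1
…and 26 more, for 38 total.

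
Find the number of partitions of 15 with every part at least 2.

A partial list (first 12 by largest part):
15
13, 2
12, 3
11, 4
11, 2, 2
10, 5
10, 3, 2
9, 6
9, 4, 2
9, 3, 3
9, 2, 2, 2
8, 7
…and 29 more, for 41 total.

41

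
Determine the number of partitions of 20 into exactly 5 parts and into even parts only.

7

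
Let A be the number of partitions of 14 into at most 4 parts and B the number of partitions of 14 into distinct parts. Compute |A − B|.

25

Partitions of 14 into at most 4 parts: 47.
Partitions of 14 into distinct parts: 22.
|47 − 22| = 25.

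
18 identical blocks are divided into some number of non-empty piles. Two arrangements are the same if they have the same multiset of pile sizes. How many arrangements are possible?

Counting exhaustively, 385 partitions satisfy the conditions.

385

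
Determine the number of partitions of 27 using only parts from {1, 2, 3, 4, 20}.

Direct enumeration gives 236 partitions.

236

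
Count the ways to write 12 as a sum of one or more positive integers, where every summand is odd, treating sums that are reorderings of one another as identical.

15

Listing the qualifying partitions of 12:
11,1
9,3
9,1,1,1
7,5
7,3,1,1
7,1,1,1,1,1
5,5,1,1
5,3,3,1
5,3,1,1,1,1
5,1,1,1,1,1,1,1
3,3,3,3
3,3,3,1,1,1
3,3,1,1,1,1,1,1
3,1,1,1,1,1,1,1,1,1
1,1,1,1,1,1,1,1,1,1,1,1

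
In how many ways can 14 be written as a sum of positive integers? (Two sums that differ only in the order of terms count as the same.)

135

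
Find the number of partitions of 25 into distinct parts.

Enumerating by decreasing first part gives 142 partitions in all.

142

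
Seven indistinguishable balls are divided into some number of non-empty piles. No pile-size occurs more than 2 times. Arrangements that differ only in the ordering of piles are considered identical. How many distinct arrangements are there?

Listing the qualifying partitions of 7:
7
6 + 1
5 + 2
5 + 1 + 1
4 + 3
4 + 2 + 1
3 + 3 + 1
3 + 2 + 2
3 + 2 + 1 + 1
That's 9 in total.

9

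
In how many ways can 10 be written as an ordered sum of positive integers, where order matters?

512

Each of the 9 gaps between 10 units is either a break or not: 2^9 = 512.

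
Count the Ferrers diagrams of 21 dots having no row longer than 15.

773

Counting exhaustively, 773 partitions satisfy the conditions.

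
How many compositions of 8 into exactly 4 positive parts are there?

Equivalently, choose which 3 of the 7 gaps become plus signs: C(7,3) = 35.

35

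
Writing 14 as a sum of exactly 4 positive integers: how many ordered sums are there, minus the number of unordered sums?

263

Ordered (compositions into 4 parts): C(13,3) = 286.
Partitions of 14 into exactly 4 parts: 23.
Difference: 286 − 23 = 263.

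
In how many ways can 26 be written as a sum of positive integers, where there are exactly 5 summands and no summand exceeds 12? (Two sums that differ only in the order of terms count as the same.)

There are 150 such partitions.

150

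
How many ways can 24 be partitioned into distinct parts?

122

Systematic enumeration (by largest part, then next-largest, …) yields 122.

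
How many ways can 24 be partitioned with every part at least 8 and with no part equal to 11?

6

Listing the qualifying partitions of 24:
24
8, 16
9, 15
10, 14
12, 12
8, 8, 8
Counting gives 6.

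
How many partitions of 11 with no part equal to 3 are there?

A partial list (first 12 by largest part):
11
1+10
2+9
1+1+9
1+2+8
1+1+1+8
4+7
2+2+7
1+1+2+7
1+1+1+1+7
5+6
1+4+6
…and 22 more, for 34 total.

34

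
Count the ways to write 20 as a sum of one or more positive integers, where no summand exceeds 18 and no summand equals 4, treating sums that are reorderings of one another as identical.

394

Systematic enumeration (by largest part, then next-largest, …) yields 394.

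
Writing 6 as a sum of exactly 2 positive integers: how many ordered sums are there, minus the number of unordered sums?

2

Compositions: C(5,1) = 5.
Unordered (partitions into 2 parts): 3.
Difference: 5 − 3 = 2.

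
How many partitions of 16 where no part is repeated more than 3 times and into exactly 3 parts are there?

21

Enumerating:
14,1,1
13,2,1
12,3,1
12,2,2
11,4,1
11,3,2
10,5,1
10,4,2
10,3,3
9,6,1
9,5,2
9,4,3
8,7,1
8,6,2
8,5,3
8,4,4
7,7,2
7,6,3
7,5,4
6,6,4
6,5,5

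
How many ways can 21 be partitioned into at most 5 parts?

221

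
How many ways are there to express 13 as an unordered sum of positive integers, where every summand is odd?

18

They are:
13
11,1,1
9,3,1
9,1,1,1,1
7,5,1
7,3,3
7,3,1,1,1
7,1,1,1,1,1,1
5,5,3
5,5,1,1,1
5,3,3,1,1
5,3,1,1,1,1,1
5,1,1,1,1,1,1,1,1
3,3,3,3,1
3,3,3,1,1,1,1
3,3,1,1,1,1,1,1,1
3,1,1,1,1,1,1,1,1,1,1
1,1,1,1,1,1,1,1,1,1,1,1,1
That's 18 in total.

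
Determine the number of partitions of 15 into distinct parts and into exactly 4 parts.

The partitions of 15 that satisfy the conditions:
9, 3, 2, 1
8, 4, 2, 1
7, 5, 2, 1
7, 4, 3, 1
6, 5, 3, 1
6, 4, 3, 2
Counting gives 6.

6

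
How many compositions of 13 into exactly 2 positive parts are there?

12

Equivalently, choose which 1 of the 12 gaps become plus signs: C(12,1) = 12.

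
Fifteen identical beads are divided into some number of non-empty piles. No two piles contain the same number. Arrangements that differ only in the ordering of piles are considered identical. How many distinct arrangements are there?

There are too many to list fully; the first 12 (by largest part) are:
15
1 + 14
2 + 13
3 + 12
1 + 2 + 12
4 + 11
1 + 3 + 11
5 + 10
1 + 4 + 10
2 + 3 + 10
6 + 9
1 + 5 + 9
…and 15 more, for 27 total.

27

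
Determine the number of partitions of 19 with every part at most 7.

A full systematic count gives 300.

300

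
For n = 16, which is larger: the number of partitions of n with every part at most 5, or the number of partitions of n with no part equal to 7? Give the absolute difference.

100

Partitions of 16 with every part at most 5: 101.
Partitions of 16 with no part equal to 7: 201.
|101 − 201| = 100.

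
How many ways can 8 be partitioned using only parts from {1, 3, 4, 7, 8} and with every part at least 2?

2

The partitions of 8 that satisfy the conditions:
8
4, 4
Counting gives 2.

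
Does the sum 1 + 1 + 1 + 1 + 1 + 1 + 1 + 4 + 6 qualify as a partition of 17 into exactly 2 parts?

The parts sum to 17, and the condition 'there are exactly 2 summands' is violated.

No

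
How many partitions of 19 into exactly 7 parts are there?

65

There are too many to list fully; the first 12 (by largest part) are:
13+1+1+1+1+1+1
12+2+1+1+1+1+1
11+3+1+1+1+1+1
11+2+2+1+1+1+1
10+4+1+1+1+1+1
10+3+2+1+1+1+1
10+2+2+2+1+1+1
9+5+1+1+1+1+1
9+4+2+1+1+1+1
9+3+3+1+1+1+1
9+3+2+2+1+1+1
9+2+2+2+2+1+1
…and 53 more, for 65 total.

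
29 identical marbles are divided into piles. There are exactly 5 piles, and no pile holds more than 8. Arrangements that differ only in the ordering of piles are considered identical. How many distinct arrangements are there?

A partial list (first 12 by largest part):
8,8,8,4,1
8,8,8,3,2
8,8,7,5,1
8,8,7,4,2
8,8,7,3,3
8,8,6,6,1
8,8,6,5,2
8,8,6,4,3
8,8,5,5,3
8,8,5,4,4
8,7,7,6,1
8,7,7,5,2
…and 18 more, for 30 total.

30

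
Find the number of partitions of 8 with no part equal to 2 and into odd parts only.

Listing the qualifying partitions of 8:
1+7
3+5
1+1+1+5
1+1+3+3
1+1+1+1+1+3
1+1+1+1+1+1+1+1

6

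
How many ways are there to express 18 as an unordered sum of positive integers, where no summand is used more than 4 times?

Direct enumeration gives 262 partitions.

262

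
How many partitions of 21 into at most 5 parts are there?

Systematic enumeration (by largest part, then next-largest, …) yields 221.

221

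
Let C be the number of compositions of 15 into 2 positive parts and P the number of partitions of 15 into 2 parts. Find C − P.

7

Ordered (compositions into 2 parts): C(14,1) = 14.
Unordered (partitions into 2 parts): 7.
Difference: 14 − 7 = 7.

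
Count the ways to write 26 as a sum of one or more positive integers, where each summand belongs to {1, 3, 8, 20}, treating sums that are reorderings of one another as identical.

24

They are:
20+3+3
20+3+1+1+1
20+1+1+1+1+1+1
8+8+8+1+1
8+8+3+3+3+1
8+8+3+3+1+1+1+1
8+8+3+1+1+1+1+1+1+1
8+8+1+1+1+1+1+1+1+1+1+1
8+3+3+3+3+3+3
8+3+3+3+3+3+1+1+1
8+3+3+3+3+1+1+1+1+1+1
8+3+3+3+1+1+1+1+1+1+1+1+1
8+3+3+1+1+1+1+1+1+1+1+1+1+1+1
8+3+1+1+1+1+1+1+1+1+1+1+1+1+1+1+1
8+1+1+1+1+1+1+1+1+1+1+1+1+1+1+1+1+1+1
3+3+3+3+3+3+3+3+1+1
3+3+3+3+3+3+3+1+1+1+1+1
3+3+3+3+3+3+1+1+1+1+1+1+1+1
3+3+3+3+3+1+1+1+1+1+1+1+1+1+1+1
3+3+3+3+1+1+1+1+1+1+1+1+1+1+1+1+1+1
3+3+3+1+1+1+1+1+1+1+1+1+1+1+1+1+1+1+1+1
3+3+1+1+1+1+1+1+1+1+1+1+1+1+1+1+1+1+1+1+1+1
3+1+1+1+1+1+1+1+1+1+1+1+1+1+1+1+1+1+1+1+1+1+1+1
1+1+1+1+1+1+1+1+1+1+1+1+1+1+1+1+1+1+1+1+1+1+1+1+1+1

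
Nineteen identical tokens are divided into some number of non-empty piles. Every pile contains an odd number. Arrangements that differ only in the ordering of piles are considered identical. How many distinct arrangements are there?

54

A partial list (first 12 by largest part):
19
17+1+1
15+3+1
15+1+1+1+1
13+5+1
13+3+3
13+3+1+1+1
13+1+1+1+1+1+1
11+7+1
11+5+3
11+5+1+1+1
11+3+3+1+1
…and 42 more, for 54 total.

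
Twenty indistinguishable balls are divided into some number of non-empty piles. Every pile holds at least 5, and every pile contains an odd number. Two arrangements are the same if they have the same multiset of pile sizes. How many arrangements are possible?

4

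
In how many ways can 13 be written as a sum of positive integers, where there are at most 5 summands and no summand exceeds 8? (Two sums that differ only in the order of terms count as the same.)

A partial list (first 12 by largest part):
5,8
1,4,8
2,3,8
1,1,3,8
1,2,2,8
1,1,1,2,8
6,7
1,5,7
2,4,7
1,1,4,7
3,3,7
1,2,3,7
…and 33 more, for 45 total.

45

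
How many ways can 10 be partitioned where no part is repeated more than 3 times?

29

A partial list (first 12 by largest part):
10
9,1
8,2
8,1,1
7,3
7,2,1
7,1,1,1
6,4
6,3,1
6,2,2
6,2,1,1
5,5
…and 17 more, for 29 total.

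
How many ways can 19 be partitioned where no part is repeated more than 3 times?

258

Counting exhaustively, 258 partitions satisfy the conditions.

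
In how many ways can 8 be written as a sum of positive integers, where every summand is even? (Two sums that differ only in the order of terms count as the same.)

5

Listing the qualifying partitions of 8:
8
6+2
4+4
4+2+2
2+2+2+2
Counting gives 5.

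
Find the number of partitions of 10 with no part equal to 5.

35

There are too many to list fully; the first 12 (by largest part) are:
10
9 + 1
8 + 2
8 + 1 + 1
7 + 3
7 + 2 + 1
7 + 1 + 1 + 1
6 + 4
6 + 3 + 1
6 + 2 + 2
6 + 2 + 1 + 1
6 + 1 + 1 + 1 + 1
…and 23 more, for 35 total.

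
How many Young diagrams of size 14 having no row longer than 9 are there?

Counting exhaustively, 123 partitions satisfy the conditions.

123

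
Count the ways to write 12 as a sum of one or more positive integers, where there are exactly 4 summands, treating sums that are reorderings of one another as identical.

15

Enumerating:
9, 1, 1, 1
8, 2, 1, 1
7, 3, 1, 1
7, 2, 2, 1
6, 4, 1, 1
6, 3, 2, 1
6, 2, 2, 2
5, 5, 1, 1
5, 4, 2, 1
5, 3, 3, 1
5, 3, 2, 2
4, 4, 3, 1
4, 4, 2, 2
4, 3, 3, 2
3, 3, 3, 3
That's 15 in total.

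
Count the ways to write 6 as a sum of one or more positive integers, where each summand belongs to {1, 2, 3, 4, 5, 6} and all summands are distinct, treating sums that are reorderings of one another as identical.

4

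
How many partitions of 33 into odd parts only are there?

Enumerating by decreasing first part gives 448 partitions in all.

448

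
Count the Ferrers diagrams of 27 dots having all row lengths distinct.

192

Counting exhaustively, 192 partitions satisfy the conditions.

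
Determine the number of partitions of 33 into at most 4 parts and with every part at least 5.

A full systematic count gives 89.

89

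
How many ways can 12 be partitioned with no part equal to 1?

The partitions of 12 that satisfy the conditions:
12
10+2
9+3
8+4
8+2+2
7+5
7+3+2
6+6
6+4+2
6+3+3
6+2+2+2
5+5+2
5+4+3
5+3+2+2
4+4+4
4+4+2+2
4+3+3+2
4+2+2+2+2
3+3+3+3
3+3+2+2+2
2+2+2+2+2+2
That's 21 in total.

21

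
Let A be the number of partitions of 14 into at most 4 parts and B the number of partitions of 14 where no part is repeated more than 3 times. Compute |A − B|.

Partitions of 14 into at most 4 parts: 47.
Partitions of 14 where no part is repeated more than 3 times: 82.
|47 − 82| = 35.

35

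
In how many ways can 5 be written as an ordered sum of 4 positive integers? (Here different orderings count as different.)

4

Place 3 bars in the 4 internal gaps of a row of 5 dots: C(4,3) = 4.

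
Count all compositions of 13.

Each of the 12 gaps between 13 units is either a break or not: 2^12 = 4096.

4096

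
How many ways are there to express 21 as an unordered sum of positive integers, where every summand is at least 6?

9

Listing the qualifying partitions of 21:
21
15 + 6
14 + 7
13 + 8
12 + 9
11 + 10
9 + 6 + 6
8 + 7 + 6
7 + 7 + 7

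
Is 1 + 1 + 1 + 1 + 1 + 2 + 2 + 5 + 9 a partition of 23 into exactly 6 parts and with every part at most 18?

The parts sum to 23, and the condition 'there are exactly 6 summands' is violated.

No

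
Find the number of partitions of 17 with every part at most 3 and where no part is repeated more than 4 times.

Listing the qualifying partitions of 17:
1,2,2,3,3,3,3
1,1,1,2,3,3,3,3
2,2,2,2,3,3,3
1,1,2,2,2,3,3,3
1,1,1,1,2,2,3,3,3
1,1,1,2,2,2,2,3,3
Counting gives 6.

6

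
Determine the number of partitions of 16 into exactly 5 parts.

37

There are too many to list fully; the first 12 (by largest part) are:
1+1+1+1+12
1+1+1+2+11
1+1+1+3+10
1+1+2+2+10
1+1+1+4+9
1+1+2+3+9
1+2+2+2+9
1+1+1+5+8
1+1+2+4+8
1+1+3+3+8
1+2+2+3+8
2+2+2+2+8
…and 25 more, for 37 total.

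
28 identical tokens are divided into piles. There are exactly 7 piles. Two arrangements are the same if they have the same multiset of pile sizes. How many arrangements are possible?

Direct enumeration gives 436 partitions.

436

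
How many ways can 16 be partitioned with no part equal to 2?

96

Enumerating by decreasing first part gives 96 partitions in all.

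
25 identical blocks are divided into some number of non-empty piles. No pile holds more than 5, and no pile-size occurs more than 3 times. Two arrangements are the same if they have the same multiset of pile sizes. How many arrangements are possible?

There are too many to list fully; the first 12 (by largest part) are:
5+5+5+4+4+2
5+5+5+4+4+1+1
5+5+5+4+3+3
5+5+5+4+3+2+1
5+5+5+4+3+1+1+1
5+5+5+4+2+2+2
5+5+5+4+2+2+1+1
5+5+5+3+3+3+1
5+5+5+3+3+2+2
5+5+5+3+3+2+1+1
5+5+5+3+2+2+2+1
5+5+5+3+2+2+1+1+1
…and 33 more, for 45 total.

45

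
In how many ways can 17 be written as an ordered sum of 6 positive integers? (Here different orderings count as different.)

4368

Place 5 bars in the 16 internal gaps of a row of 17 dots: C(16,5) = 4368.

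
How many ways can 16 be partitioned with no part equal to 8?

209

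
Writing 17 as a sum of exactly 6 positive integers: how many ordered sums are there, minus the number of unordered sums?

4324

Compositions: C(16,5) = 4368.
Partitions of 17 into exactly 6 parts: 44.
Difference: 4368 − 44 = 4324.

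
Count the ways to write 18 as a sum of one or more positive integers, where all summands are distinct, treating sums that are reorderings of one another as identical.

46

There are too many to list fully; the first 12 (by largest part) are:
18
17+1
16+2
15+3
15+2+1
14+4
14+3+1
13+5
13+4+1
13+3+2
12+6
12+5+1
…and 34 more, for 46 total.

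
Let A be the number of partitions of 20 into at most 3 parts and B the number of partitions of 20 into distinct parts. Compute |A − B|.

Partitions of 20 into at most 3 parts: 44.
Partitions of 20 into distinct parts: 64.
|44 − 64| = 20.

20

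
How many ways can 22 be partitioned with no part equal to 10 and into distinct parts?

Counting exhaustively, 75 partitions satisfy the conditions.

75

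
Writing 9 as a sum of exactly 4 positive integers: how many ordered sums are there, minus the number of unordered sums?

Compositions: C(8,3) = 56.
Partitions of 9 into exactly 4 parts: 6.
Difference: 56 − 6 = 50.

50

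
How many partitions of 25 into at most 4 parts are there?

185

Direct enumeration gives 185 partitions.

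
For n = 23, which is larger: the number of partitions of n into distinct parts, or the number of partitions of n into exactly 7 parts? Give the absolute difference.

60

Partitions of 23 into distinct parts: 104.
Partitions of 23 into exactly 7 parts: 164.
|104 − 164| = 60.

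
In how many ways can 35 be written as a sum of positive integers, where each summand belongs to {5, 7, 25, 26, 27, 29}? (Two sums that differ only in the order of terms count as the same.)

3

The partitions of 35 that satisfy the conditions:
5+5+25
7+7+7+7+7
5+5+5+5+5+5+5
That's 3 in total.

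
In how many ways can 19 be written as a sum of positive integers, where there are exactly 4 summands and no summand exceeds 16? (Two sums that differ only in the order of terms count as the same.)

54

A partial list (first 12 by largest part):
16+1+1+1
15+2+1+1
14+3+1+1
14+2+2+1
13+4+1+1
13+3+2+1
13+2+2+2
12+5+1+1
12+4+2+1
12+3+3+1
12+3+2+2
11+6+1+1
…and 42 more, for 54 total.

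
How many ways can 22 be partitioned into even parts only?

56

There are too many to list fully; the first 12 (by largest part) are:
22
20+2
18+4
18+2+2
16+6
16+4+2
16+2+2+2
14+8
14+6+2
14+4+4
14+4+2+2
14+2+2+2+2
…and 44 more, for 56 total.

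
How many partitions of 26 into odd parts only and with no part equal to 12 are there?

165

A full systematic count gives 165.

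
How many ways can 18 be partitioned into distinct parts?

A partial list (first 12 by largest part):
18
1 + 17
2 + 16
3 + 15
1 + 2 + 15
4 + 14
1 + 3 + 14
5 + 13
1 + 4 + 13
2 + 3 + 13
6 + 12
1 + 5 + 12
…and 34 more, for 46 total.

46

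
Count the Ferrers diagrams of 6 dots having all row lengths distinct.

4

The partitions of 6 that satisfy the conditions:
6
5,1
4,2
3,2,1
That's 4 in total.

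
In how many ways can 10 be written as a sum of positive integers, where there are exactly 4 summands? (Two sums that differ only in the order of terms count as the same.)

9

Listing the qualifying partitions of 10:
7,1,1,1
6,2,1,1
5,3,1,1
5,2,2,1
4,4,1,1
4,3,2,1
4,2,2,2
3,3,3,1
3,3,2,2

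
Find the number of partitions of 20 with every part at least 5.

13

The partitions of 20 that satisfy the conditions:
20
15+5
14+6
13+7
12+8
11+9
10+10
10+5+5
9+6+5
8+7+5
8+6+6
7+7+6
5+5+5+5
Counting gives 13.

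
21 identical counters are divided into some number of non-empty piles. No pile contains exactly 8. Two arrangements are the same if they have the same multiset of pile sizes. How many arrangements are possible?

Counting exhaustively, 691 partitions satisfy the conditions.

691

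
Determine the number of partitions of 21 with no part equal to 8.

691

A full systematic count gives 691.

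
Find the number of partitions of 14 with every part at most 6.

90

There are 90 such partitions.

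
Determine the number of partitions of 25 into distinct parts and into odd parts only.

They are:
25
21,3,1
19,5,1
17,7,1
17,5,3
15,9,1
15,7,3
13,11,1
13,9,3
13,7,5
11,9,5
9,7,5,3,1
That's 12 in total.

12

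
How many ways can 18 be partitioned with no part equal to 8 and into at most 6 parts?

A full systematic count gives 169.

169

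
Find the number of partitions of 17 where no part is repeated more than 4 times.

Systematic enumeration (by largest part, then next-largest, …) yields 205.

205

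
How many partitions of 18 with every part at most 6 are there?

A full systematic count gives 199.

199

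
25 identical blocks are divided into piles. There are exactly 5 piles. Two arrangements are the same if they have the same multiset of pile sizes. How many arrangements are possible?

Systematic enumeration (by largest part, then next-largest, …) yields 192.

192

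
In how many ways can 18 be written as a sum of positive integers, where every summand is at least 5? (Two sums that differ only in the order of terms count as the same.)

9

Enumerating:
18
13+5
12+6
11+7
10+8
9+9
8+5+5
7+6+5
6+6+6
That's 9 in total.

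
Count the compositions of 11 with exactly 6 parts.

Equivalently, choose which 5 of the 10 gaps become plus signs: C(10,5) = 252.

252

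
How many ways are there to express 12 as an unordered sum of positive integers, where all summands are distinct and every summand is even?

4

The partitions of 12 that satisfy the conditions:
12
10+2
8+4
6+4+2
Counting gives 4.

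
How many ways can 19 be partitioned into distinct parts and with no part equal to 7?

42

A partial list (first 12 by largest part):
19
1, 18
2, 17
3, 16
1, 2, 16
4, 15
1, 3, 15
5, 14
1, 4, 14
2, 3, 14
6, 13
1, 5, 13
…and 30 more, for 42 total.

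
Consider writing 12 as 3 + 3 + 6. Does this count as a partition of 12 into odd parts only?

The parts sum to 12, and the condition 'every summand is odd' is violated.

No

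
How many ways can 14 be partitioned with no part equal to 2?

58

There are too many to list fully; the first 12 (by largest part) are:
14
1, 13
1, 1, 12
3, 11
1, 1, 1, 11
4, 10
1, 3, 10
1, 1, 1, 1, 10
5, 9
1, 4, 9
1, 1, 3, 9
1, 1, 1, 1, 1, 9
…and 46 more, for 58 total.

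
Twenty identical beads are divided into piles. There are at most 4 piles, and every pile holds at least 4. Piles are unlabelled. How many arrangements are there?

23

They are:
20
16, 4
15, 5
14, 6
13, 7
12, 8
12, 4, 4
11, 9
11, 5, 4
10, 10
10, 6, 4
10, 5, 5
9, 7, 4
9, 6, 5
8, 8, 4
8, 7, 5
8, 6, 6
8, 4, 4, 4
7, 7, 6
7, 5, 4, 4
6, 6, 4, 4
6, 5, 5, 4
5, 5, 5, 5
Counting gives 23.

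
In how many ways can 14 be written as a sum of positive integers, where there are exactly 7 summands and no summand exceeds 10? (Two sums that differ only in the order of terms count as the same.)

Listing the qualifying partitions of 14:
1, 1, 1, 1, 1, 1, 8
1, 1, 1, 1, 1, 2, 7
1, 1, 1, 1, 1, 3, 6
1, 1, 1, 1, 2, 2, 6
1, 1, 1, 1, 1, 4, 5
1, 1, 1, 1, 2, 3, 5
1, 1, 1, 2, 2, 2, 5
1, 1, 1, 1, 2, 4, 4
1, 1, 1, 1, 3, 3, 4
1, 1, 1, 2, 2, 3, 4
1, 1, 2, 2, 2, 2, 4
1, 1, 1, 2, 3, 3, 3
1, 1, 2, 2, 2, 3, 3
1, 2, 2, 2, 2, 2, 3
2, 2, 2, 2, 2, 2, 2
That's 15 in total.

15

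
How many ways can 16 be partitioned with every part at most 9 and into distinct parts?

18

They are:
9,7
9,6,1
9,5,2
9,4,3
9,4,2,1
8,7,1
8,6,2
8,5,3
8,5,2,1
8,4,3,1
7,6,3
7,6,2,1
7,5,4
7,5,3,1
7,4,3,2
6,5,4,1
6,5,3,2
6,4,3,2,1
That's 18 in total.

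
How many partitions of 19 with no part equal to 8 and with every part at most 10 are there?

Direct enumeration gives 368 partitions.

368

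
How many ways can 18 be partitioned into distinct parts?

There are too many to list fully; the first 12 (by largest part) are:
18
17+1
16+2
15+3
15+2+1
14+4
14+3+1
13+5
13+4+1
13+3+2
12+6
12+5+1
…and 34 more, for 46 total.

46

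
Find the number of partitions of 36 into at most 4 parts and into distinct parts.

315

A full systematic count gives 315.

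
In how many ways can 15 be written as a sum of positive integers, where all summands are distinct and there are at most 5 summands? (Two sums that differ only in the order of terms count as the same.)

27

There are too many to list fully; the first 12 (by largest part) are:
15
14,1
13,2
12,3
12,2,1
11,4
11,3,1
10,5
10,4,1
10,3,2
9,6
9,5,1
…and 15 more, for 27 total.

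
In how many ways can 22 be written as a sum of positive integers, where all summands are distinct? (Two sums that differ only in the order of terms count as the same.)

89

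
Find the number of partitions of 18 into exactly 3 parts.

27

There are too many to list fully; the first 12 (by largest part) are:
1,1,16
1,2,15
1,3,14
2,2,14
1,4,13
2,3,13
1,5,12
2,4,12
3,3,12
1,6,11
2,5,11
3,4,11
…and 15 more, for 27 total.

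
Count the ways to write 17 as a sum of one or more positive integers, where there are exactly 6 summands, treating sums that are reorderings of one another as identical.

44

There are too many to list fully; the first 12 (by largest part) are:
1, 1, 1, 1, 1, 12
1, 1, 1, 1, 2, 11
1, 1, 1, 1, 3, 10
1, 1, 1, 2, 2, 10
1, 1, 1, 1, 4, 9
1, 1, 1, 2, 3, 9
1, 1, 2, 2, 2, 9
1, 1, 1, 1, 5, 8
1, 1, 1, 2, 4, 8
1, 1, 1, 3, 3, 8
1, 1, 2, 2, 3, 8
1, 2, 2, 2, 2, 8
…and 32 more, for 44 total.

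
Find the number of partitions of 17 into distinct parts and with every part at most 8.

13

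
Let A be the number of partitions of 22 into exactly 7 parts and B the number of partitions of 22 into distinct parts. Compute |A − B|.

42

Partitions of 22 into exactly 7 parts: 131.
Partitions of 22 into distinct parts: 89.
|131 − 89| = 42.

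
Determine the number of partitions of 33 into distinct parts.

Systematic enumeration (by largest part, then next-largest, …) yields 448.

448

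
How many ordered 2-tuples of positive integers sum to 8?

7

A composition of 8 into 2 positive parts is chosen by placing 1 dividers among the 7 gaps between 8 units: C(7,1) = 7.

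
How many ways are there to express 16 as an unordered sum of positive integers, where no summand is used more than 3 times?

Direct enumeration gives 132 partitions.

132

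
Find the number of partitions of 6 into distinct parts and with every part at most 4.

Listing the qualifying partitions of 6:
4+2
3+2+1
That's 2 in total.

2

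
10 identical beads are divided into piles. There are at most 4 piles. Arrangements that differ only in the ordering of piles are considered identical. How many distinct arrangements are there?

23

They are:
10
9, 1
8, 2
8, 1, 1
7, 3
7, 2, 1
7, 1, 1, 1
6, 4
6, 3, 1
6, 2, 2
6, 2, 1, 1
5, 5
5, 4, 1
5, 3, 2
5, 3, 1, 1
5, 2, 2, 1
4, 4, 2
4, 4, 1, 1
4, 3, 3
4, 3, 2, 1
4, 2, 2, 2
3, 3, 3, 1
3, 3, 2, 2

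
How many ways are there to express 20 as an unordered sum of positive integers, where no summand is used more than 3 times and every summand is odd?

27

A partial list (first 12 by largest part):
19,1
17,3
17,1,1,1
15,5
15,3,1,1
13,7
13,5,1,1
13,3,3,1
11,9
11,7,1,1
11,5,3,1
11,3,3,3
…and 15 more, for 27 total.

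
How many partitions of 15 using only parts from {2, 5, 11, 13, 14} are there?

4

Listing the qualifying partitions of 15:
2 + 13
2 + 2 + 11
5 + 5 + 5
2 + 2 + 2 + 2 + 2 + 5
That's 4 in total.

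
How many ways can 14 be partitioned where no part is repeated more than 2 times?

57

There are too many to list fully; the first 12 (by largest part) are:
14
13 + 1
12 + 2
12 + 1 + 1
11 + 3
11 + 2 + 1
10 + 4
10 + 3 + 1
10 + 2 + 2
10 + 2 + 1 + 1
9 + 5
9 + 4 + 1
…and 45 more, for 57 total.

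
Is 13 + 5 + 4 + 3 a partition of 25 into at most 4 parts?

The parts sum to 25, and the condition 'there are at most 4 summands' holds.

Yes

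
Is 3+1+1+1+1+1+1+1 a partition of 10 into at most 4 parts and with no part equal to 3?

No

The parts sum to 10, and the condition 'there are at most 4 summands' is violated.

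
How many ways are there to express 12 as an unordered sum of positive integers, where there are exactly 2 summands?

6

Enumerating:
11+1
10+2
9+3
8+4
7+5
6+6
That's 6 in total.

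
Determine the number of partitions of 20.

627

There are 627 such partitions.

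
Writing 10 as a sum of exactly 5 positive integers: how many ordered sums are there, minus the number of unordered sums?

Compositions: C(9,4) = 126.
Unordered (partitions into 5 parts): 7.
Difference: 126 − 7 = 119.

119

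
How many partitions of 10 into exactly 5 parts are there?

They are:
6 + 1 + 1 + 1 + 1
5 + 2 + 1 + 1 + 1
4 + 3 + 1 + 1 + 1
4 + 2 + 2 + 1 + 1
3 + 3 + 2 + 1 + 1
3 + 2 + 2 + 2 + 1
2 + 2 + 2 + 2 + 2

7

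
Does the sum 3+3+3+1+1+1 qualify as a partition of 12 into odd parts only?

Yes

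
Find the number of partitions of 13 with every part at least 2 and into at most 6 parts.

24

Enumerating:
13
11, 2
10, 3
9, 4
9, 2, 2
8, 5
8, 3, 2
7, 6
7, 4, 2
7, 3, 3
7, 2, 2, 2
6, 5, 2
6, 4, 3
6, 3, 2, 2
5, 5, 3
5, 4, 4
5, 4, 2, 2
5, 3, 3, 2
5, 2, 2, 2, 2
4, 4, 3, 2
4, 3, 3, 3
4, 3, 2, 2, 2
3, 3, 3, 2, 2
3, 2, 2, 2, 2, 2
That's 24 in total.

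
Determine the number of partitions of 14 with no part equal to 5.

105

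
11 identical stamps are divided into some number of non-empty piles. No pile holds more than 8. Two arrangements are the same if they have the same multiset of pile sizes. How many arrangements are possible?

52

A partial list (first 12 by largest part):
8+3
8+2+1
8+1+1+1
7+4
7+3+1
7+2+2
7+2+1+1
7+1+1+1+1
6+5
6+4+1
6+3+2
6+3+1+1
…and 40 more, for 52 total.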